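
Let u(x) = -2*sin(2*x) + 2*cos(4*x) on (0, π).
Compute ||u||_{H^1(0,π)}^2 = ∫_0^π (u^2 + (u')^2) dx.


||u||_{H^1(0,π)}^2 = 44*π

u'(x) = -8*sin(4*x) - 4*cos(2*x).
Expand u² and (u')² and integrate term by term on (0, π), using: for integers n ≥ 1, ∫_0^π sin²(nx) dx = ∫_0^π cos²(nx) dx = π/2; for n ≠ n', ∫_0^π sin(nx)sin(n'x) dx = ∫_0^π cos(nx)cos(n'x) dx = 0; and by product-to-sum, ∫_0^π sin(nx)cos(n'x) dx = ½∫_0^π [sin((n+n')x) + sin((n−n')x)] dx, which is 0 when n+n' is even and 2n/(n²−n'²) when n+n' is odd (it need not vanish on (0, π)).
  u² squared terms: (-2)²·∫sin(2x)² dx = 4·π/2 = 2*π;  (2)²·∫cos(4x)² dx = 4·π/2 = 2*π.
  u² cross terms: 2·(-2)·(2)·∫sin(2x)·cos(4x) dx = -8·(0) = 0.
  So ∫_0^π u² dx = 2*π + 2*π + 0 = 4*π.
  (u')² squared terms: (-8)²·∫sin(4x)² dx = 64·π/2 = 32*π;  (-4)²·∫cos(2x)² dx = 16·π/2 = 8*π.
  (u')² cross terms: 2·(-8)·(-4)·∫sin(4x)·cos(2x) dx = 64·(0) = 0.
  So ∫_0^π (u')² dx = 32*π + 8*π + 0 = 40*π.
||u||_{H^1}^2 = (4*π) + (40*π) = 44*π.


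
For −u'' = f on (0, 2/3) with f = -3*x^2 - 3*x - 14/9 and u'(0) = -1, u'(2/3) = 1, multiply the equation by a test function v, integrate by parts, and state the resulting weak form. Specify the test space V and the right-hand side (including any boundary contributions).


V = H^1(0, 2/3) (v unrestricted at boundary; u is determined up to an additive constant); weak form: ∫_0^2/3 u'v' dx = ∫_0^2/3 (-3*x^2 - 3*x - 14/9) v dx + v(2/3) + v(0) for all v ∈ V.

Multiply both sides by a test function v and integrate from 0 to 2/3:
  ∫_0^2/3 −u''(x) v(x) dx = ∫_0^2/3 f(x) v(x) dx.
Integrate the LHS by parts once:
  ∫_0^2/3 −u'' v dx = −[u'(x) v(x)]_0^2/3 + ∫_0^2/3 u'(x) v'(x) dx.
Thus ∫_0^2/3 u'(x) v'(x) dx = ∫_0^2/3 f(x) v(x) dx + [u'(x) v(x)]_0^2/3.
Choose V so that boundary terms are either known or forced to vanish.
u has inhomogeneous Neumann u'(0) = -1, u'(2/3) = 1. [u' v]_0^2/3 = (1)·v(2/3) − (-1)·v(0) = v(2/3) + v(0). Take V = H^1(0, 2/3); boundary term becomes part of RHS.
Weak formulation: find u (satisfying any essential BC) such that ∫_0^2/3 u'(x) v'(x) dx = ∫_0^2/3 f v dx + v(2/3) + v(0) for all v ∈ V (Neumann data are natural BCs: they enter the RHS as boundary terms).
Substituting f(x) = -3*x^2 - 3*x - 14/9, the right-hand side is ∫_0^2/3 (-3*x^2 - 3*x - 14/9) v dx + v(2/3) + v(0).
Compatibility check (pure Neumann): taking v ≡ 1 ∈ V gives 0 = ∫_0^2/3 f dx + (1) − (-1), i.e. ∫_0^2/3 f dx must equal u'(0) − u'(2/3) = -2. Indeed ∫_0^2/3 (-3*x^2 - 3*x - 14/9) dx = -2, so the data are compatible. The solution is then unique only up to an additive constant (fix it e.g. by requiring ∫_0^2/3 u dx = 0).


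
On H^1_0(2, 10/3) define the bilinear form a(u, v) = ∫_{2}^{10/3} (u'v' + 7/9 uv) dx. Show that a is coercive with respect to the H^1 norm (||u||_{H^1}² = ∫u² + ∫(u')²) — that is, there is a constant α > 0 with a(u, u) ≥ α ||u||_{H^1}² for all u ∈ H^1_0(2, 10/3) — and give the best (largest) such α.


α = (112 + 81*π^2)/(9*(16 + 9*π^2))

Coercivity of a(·,·) on H^1_0(2, 10/3) means a(u, u) ≥ α ||u||_{H^1}² for every u ∈ H^1_0.
The interval has length L = 4/3, and Poincaré/coercivity depend only on L. Here a(u, u) = ∫(u')² + (7/9)·∫u².
Here 0 < c = 7/9 < 1. The condition a(u,u) ≥ α||u||_{H^1}² reads (1−α)∫(u')² ≥ (α−c)∫u². Any admissible α is ≤ 1 (rapidly oscillating u have ∫u²/∫(u')² → 0), and α = 1 would force 0 ≥ (1−c)∫u², impossible since c < 1; so 1−α > 0. By the sharp Poincaré inequality on H^1_0 of an interval of length L, ∫(u')² ≥ (π/L)²∫u² with equality for the first sine mode sin(π(x−x₀)/L) (x₀ the left endpoint), so the inequality holds for all u iff (1−α)(π/L)² ≥ α − c, i.e. α ≤ ((π/L)² + c)/((π/L)² + 1) = (1 + c(L/π)²)/(1 + (L/π)²). With (π/L)² = 9*π^2/16 and c = 7/9, the largest admissible constant is α = ((π/L)² + c)/((π/L)² + 1).
Simplifying, α = (112 + 81*π^2)/(9*(16 + 9*π^2)).


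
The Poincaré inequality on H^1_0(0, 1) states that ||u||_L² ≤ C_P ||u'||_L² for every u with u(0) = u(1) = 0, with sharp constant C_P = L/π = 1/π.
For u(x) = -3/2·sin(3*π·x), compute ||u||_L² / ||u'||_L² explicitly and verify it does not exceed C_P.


||u||_L² / ||u'||_L² = 1/(3*π) < C_P = 1/π.

u(x) = -3/2·sin(3*π·x), so u'(x) = -9*π*cos(3*π*x)/2.
Writing u(x) = A·sin(kπx/L) with A = -3/2 and k = 3, use ∫_0^L sin²(kπx/L) dx = L/2 and ∫_0^L cos²(kπx/L) dx = L/2.
u² = 9/4·sin²(3*π·x) and (u')² = 81*π^2/4·cos²(3*π·x), and each of sin², cos² integrates to L/2 = 1/2 over (0, 1).
∫_0^1 u² dx = 9/8, so ||u||_L² = 3*sqrt(2)/4.
∫_0^1 (u')² dx = 81*π^2/8, so ||u'||_L² = 9*sqrt(2)*π/4.
Ratio ||u||_L² / ||u'||_L² = 1/(3*π).
Sharp Poincaré constant on H^1_0(0, 1) is C_P = L/π = 1/π, achieved by sin(π·x).
This is the k = 3 harmonic; the ratio L/(kπ) is strictly less than C_P = L/π, consistent with the sharp inequality ||u||_L² ≤ C_P ||u'||_L².


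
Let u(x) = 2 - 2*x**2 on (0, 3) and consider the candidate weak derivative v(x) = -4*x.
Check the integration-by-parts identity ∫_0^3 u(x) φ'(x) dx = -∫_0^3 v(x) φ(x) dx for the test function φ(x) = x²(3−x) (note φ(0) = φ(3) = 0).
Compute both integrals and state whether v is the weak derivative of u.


LHS = 243/5, RHS = 243/5. Yes, v = u' weakly.

u(x) = 2 - 2*x**2, classical derivative u'(x) = -4*x.
φ(x) = x²(3−x), so φ'(x) = 3*x*(2 - x).
Note φ(0) = φ(3) = 0, so the boundary term u·φ vanishes.
LHS = ∫_0^3 u(x) φ'(x) dx = ∫_0^3 (6*x^4 - 12*x^3 - 6*x^2 + 12*x) dx. Term by term:
  ∫_0^3 6*x^4 dx = 1458/5;  ∫_0^3 -12*x^3 dx = -243;  ∫_0^3 -6*x^2 dx = -54;
  ∫_0^3 12*x dx = 54.
Sum: 1458/5 − 243 − 54 + 54 = 243/5.
So LHS = 243/5.
∫_0^3 v(x) φ(x) dx = ∫_0^3 (4*x^4 - 12*x^3) dx. Term by term:
  ∫_0^3 4*x^4 dx = 972/5;  ∫_0^3 -12*x^3 dx = -243.
Sum: 972/5 − 243 = -243/5.
So RHS = -∫_0^3 v(x) φ(x) dx = 243/5.
LHS = RHS, so the identity holds for this test φ.
Moreover u is smooth here and v(x) = u'(x) = -4*x pointwise, so the identity holds for every test function. Hence v is the weak derivative of u.


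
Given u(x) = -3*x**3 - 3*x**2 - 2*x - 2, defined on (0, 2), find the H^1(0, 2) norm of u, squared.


||u||_{H^1}^2 = 194464/105

The H^1 norm (squared) on an interval (0, L) is
  ||u||_{H^1}^2 = ∫_0^L u(x)^2 dx + ∫_0^L u'(x)^2 dx.
Compute u'(x) = -9*x**2 - 6*x - 2.
Then u(x)^2 = 9*x**6 + 18*x**5 + 21*x**4 + 24*x**3 + 16*x**2 + 8*x + 4 and u'(x)^2 = 81*x**4 + 108*x**3 + 72*x**2 + 24*x + 4.
Integrate each monomial from 0 to 2 using ∫_0^2 c·x^n dx = c·2^(n+1)/(n+1):
  ∫_0^2 u(x)^2 dx = ∫_0^2 (9*x^6 + 18*x^5 + 21*x^4 + 24*x^3 + 16*x^2 + 8*x + 4) dx. Term by term:
    ∫_0^2 9*x^6 dx = 1152/7;  ∫_0^2 18*x^5 dx = 192;  ∫_0^2 21*x^4 dx = 672/5;
    ∫_0^2 24*x^3 dx = 96;  ∫_0^2 16*x^2 dx = 128/3;  ∫_0^2 8*x dx = 16;
    ∫_0^2 4 dx = 8.
  Sum: 1152/7 + 192 + 672/5 + 96 + 128/3 + 16 + 8 = 68632/105.
  ∫_0^2 u'(x)^2 dx = ∫_0^2 (81*x^4 + 108*x^3 + 72*x^2 + 24*x + 4) dx. Term by term:
    ∫_0^2 81*x^4 dx = 2592/5;  ∫_0^2 108*x^3 dx = 432;  ∫_0^2 72*x^2 dx = 192;
    ∫_0^2 24*x dx = 48;  ∫_0^2 4 dx = 8.
  Sum: 2592/5 + 432 + 192 + 48 + 8 = 5992/5.
Adding: ||u||_{H^1}^2 = 68632/105 + 5992/5 = 194464/105.


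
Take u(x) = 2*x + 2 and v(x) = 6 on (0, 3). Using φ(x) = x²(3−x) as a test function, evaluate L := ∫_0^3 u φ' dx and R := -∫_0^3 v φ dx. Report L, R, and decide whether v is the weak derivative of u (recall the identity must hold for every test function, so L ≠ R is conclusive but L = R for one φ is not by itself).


LHS = -27/2, RHS = -81/2. No, v is not the weak derivative of u.

u(x) = 2*x + 2, classical derivative u'(x) = 2.
φ(x) = x²(3−x), so φ'(x) = 3*x*(2 - x).
Note φ(0) = φ(3) = 0, so the boundary term u·φ vanishes.
LHS = ∫_0^3 u(x) φ'(x) dx = ∫_0^3 (-6*x^3 + 6*x^2 + 12*x) dx. Term by term:
  ∫_0^3 -6*x^3 dx = -243/2;  ∫_0^3 6*x^2 dx = 54;  ∫_0^3 12*x dx = 54.
Sum: -243/2 + 54 + 54 = -27/2.
So LHS = -27/2.
∫_0^3 v(x) φ(x) dx = ∫_0^3 (-6*x^3 + 18*x^2) dx. Term by term:
  ∫_0^3 -6*x^3 dx = -243/2;  ∫_0^3 18*x^2 dx = 162.
Sum: -243/2 + 162 = 81/2.
So RHS = -∫_0^3 v(x) φ(x) dx = -81/2.
LHS − RHS = 27 ≠ 0, so the identity fails.
(For a valid weak derivative the identity must hold for EVERY test function, in particular this one. The failure shows v is NOT the weak derivative of u.)
Correct weak derivative would be u'(x) = 2.


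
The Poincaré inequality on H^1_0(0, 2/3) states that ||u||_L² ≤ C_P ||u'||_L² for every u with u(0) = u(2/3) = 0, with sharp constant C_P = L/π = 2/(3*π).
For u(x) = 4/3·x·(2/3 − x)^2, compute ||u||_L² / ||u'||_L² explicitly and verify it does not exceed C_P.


||u||_L² / ||u'||_L² = sqrt(14)/21 < C_P = 2/(3*π).

u(x) = 4/3·x·(2/3 − x)^2, so u'(x) = 4*x^2 - 32*x/9 + 16/27.
u(x) = 4/3·x·(2/3 − x)^2 vanishes at x = 0 and x = 2/3, so u ∈ H^1_0(0, 2/3). Differentiate via the product rule and integrate the resulting polynomials term by term.
  ∫_0^2/3 u² dx = ∫_0^2/3 (16*x^6/9 - 128*x^5/27 + 128*x^4/27 - 512*x^3/243 + 256*x^2/729) dx. Term by term:
    ∫_0^2/3 16*x^6/9 dx = 2048/137781;  ∫_0^2/3 -128*x^5/27 dx = -4096/59049;  ∫_0^2/3 128*x^4/27 dx = 4096/32805;
    ∫_0^2/3 -512*x^3/243 dx = -2048/19683;  ∫_0^2/3 256*x^2/729 dx = 2048/59049.
  Sum: 2048/137781 − 4096/59049 + 4096/32805 − 2048/19683 + 2048/59049 = 2048/2066715.
  ∫_0^2/3 (u')² dx = ∫_0^2/3 (16*x^4 - 256*x^3/9 + 1408*x^2/81 - 1024*x/243 + 256/729) dx. Term by term:
    ∫_0^2/3 16*x^4 dx = 512/1215;  ∫_0^2/3 -256*x^3/9 dx = -1024/729;  ∫_0^2/3 1408*x^2/81 dx = 11264/6561;
    ∫_0^2/3 -1024*x/243 dx = -2048/2187;  ∫_0^2/3 256/729 dx = 512/2187.
  Sum: 512/1215 − 1024/729 + 11264/6561 − 2048/2187 + 512/2187 = 1024/32805.
∫_0^2/3 u² dx = 2048/2066715, so ||u||_L² = 32*sqrt(70)/8505.
∫_0^2/3 (u')² dx = 1024/32805, so ||u'||_L² = 32*sqrt(5)/405.
Ratio ||u||_L² / ||u'||_L² = sqrt(14)/21.
Sharp Poincaré constant on H^1_0(0, 2/3) is C_P = L/π = 2/(3*π), achieved by sin(3*π/2·x).
A polynomial bump cannot attain the sharp Poincaré constant (only the first sine eigenfunction does), so the ratio is strictly less than C_P, consistent with ||u||_L² ≤ C_P ||u'||_L².


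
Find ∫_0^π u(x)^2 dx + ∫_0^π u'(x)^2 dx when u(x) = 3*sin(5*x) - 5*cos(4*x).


||u||_{H^1(0,π)}^2 = -1700/3 + 659*π/2

u'(x) = 20*sin(4*x) + 15*cos(5*x).
Expand u² and (u')² and integrate term by term on (0, π), using: for integers n ≥ 1, ∫_0^π sin²(nx) dx = ∫_0^π cos²(nx) dx = π/2; for n ≠ n', ∫_0^π sin(nx)sin(n'x) dx = ∫_0^π cos(nx)cos(n'x) dx = 0; and by product-to-sum, ∫_0^π sin(nx)cos(n'x) dx = ½∫_0^π [sin((n+n')x) + sin((n−n')x)] dx, which is 0 when n+n' is even and 2n/(n²−n'²) when n+n' is odd (it need not vanish on (0, π)).
  u² squared terms: (-5)²·∫cos(4x)² dx = 25·π/2 = 25*π/2;  (3)²·∫sin(5x)² dx = 9·π/2 = 9*π/2.
  u² cross terms: 2·(-5)·(3)·∫cos(4x)·sin(5x) dx = -30·(10/9) = -100/3.
  So ∫_0^π u² dx = 25*π/2 + 9*π/2 − 100/3 = -100/3 + 17*π.
  (u')² squared terms: (15)²·∫cos(5x)² dx = 225·π/2 = 225*π/2;  (20)²·∫sin(4x)² dx = 400·π/2 = 200*π.
  (u')² cross terms: 2·(15)·(20)·∫cos(5x)·sin(4x) dx = 600·(-8/9) = -1600/3.
  So ∫_0^π (u')² dx = 225*π/2 + 200*π − 1600/3 = -1600/3 + 625*π/2.
||u||_{H^1}^2 = (-100/3 + 17*π) + (-1600/3 + 625*π/2) = -1700/3 + 659*π/2.


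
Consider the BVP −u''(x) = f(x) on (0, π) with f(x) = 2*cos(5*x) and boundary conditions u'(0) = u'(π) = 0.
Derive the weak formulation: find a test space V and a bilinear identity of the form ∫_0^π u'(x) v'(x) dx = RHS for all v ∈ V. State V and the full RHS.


V = H^1(0, π) (no boundary constraint on v; u is determined up to an additive constant); weak form: ∫_0^π u'v' dx = ∫_0^π (2*cos(5*x)) v dx for all v ∈ V.

Multiply both sides by a test function v and integrate from 0 to π:
  ∫_0^π −u''(x) v(x) dx = ∫_0^π f(x) v(x) dx.
Integrate the LHS by parts once:
  ∫_0^π −u'' v dx = −[u'(x) v(x)]_0^π + ∫_0^π u'(x) v'(x) dx.
Thus ∫_0^π u'(x) v'(x) dx = ∫_0^π f(x) v(x) dx + [u'(x) v(x)]_0^π.
Choose V so that boundary terms are either known or forced to vanish.
u has homogeneous Neumann: u'(0) = u'(π) = 0. So [u' v]_0^π = 0·v(π) − 0·v(0) = 0 for any v; take V = H^1(0, π).
Weak formulation: find u (satisfying any essential BC) such that ∫_0^π u'(x) v'(x) dx = ∫_0^π f v dx for all v ∈ V (homogeneous Neumann, so boundary terms vanish).
Substituting f(x) = 2*cos(5*x), the right-hand side is ∫_0^π (2*cos(5*x)) v dx.
Compatibility check (pure Neumann): taking v ≡ 1 ∈ V gives 0 = ∫_0^π f dx + (0) − (0), i.e. ∫_0^π f dx must equal u'(0) − u'(π) = 0. Indeed ∫_0^π (2*cos(5*x)) dx = 0, so the data are compatible. The solution is then unique only up to an additive constant (fix it e.g. by requiring ∫_0^π u dx = 0).


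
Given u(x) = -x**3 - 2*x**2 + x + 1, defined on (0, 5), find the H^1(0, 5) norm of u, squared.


||u||_{H^1}^2 = 1322645/42

The H^1 norm (squared) on an interval (0, L) is
  ||u||_{H^1}^2 = ∫_0^L u(x)^2 dx + ∫_0^L u'(x)^2 dx.
Compute u'(x) = -3*x**2 - 4*x + 1.
Then u(x)^2 = x**6 + 4*x**5 + 2*x**4 - 6*x**3 - 3*x**2 + 2*x + 1 and u'(x)^2 = 9*x**4 + 24*x**3 + 10*x**2 - 8*x + 1.
Integrate each monomial from 0 to 5 using ∫_0^5 c·x^n dx = c·5^(n+1)/(n+1):
  ∫_0^5 u(x)^2 dx = ∫_0^5 (x^6 + 4*x^5 + 2*x^4 - 6*x^3 - 3*x^2 + 2*x + 1) dx. Term by term:
    ∫_0^5 x^6 dx = 78125/7;  ∫_0^5 4*x^5 dx = 31250/3;  ∫_0^5 2*x^4 dx = 1250;
    ∫_0^5 -6*x^3 dx = -1875/2;  ∫_0^5 -3*x^2 dx = -125;  ∫_0^5 2*x dx = 25;
    ∫_0^5 1 dx = 5.
  Sum: 78125/7 + 31250/3 + 1250 − 1875/2 − 125 + 25 + 5 = 915385/42.
  ∫_0^5 u'(x)^2 dx = ∫_0^5 (9*x^4 + 24*x^3 + 10*x^2 - 8*x + 1) dx. Term by term:
    ∫_0^5 9*x^4 dx = 5625;  ∫_0^5 24*x^3 dx = 3750;  ∫_0^5 10*x^2 dx = 1250/3;
    ∫_0^5 -8*x dx = -100;  ∫_0^5 1 dx = 5.
  Sum: 5625 + 3750 + 1250/3 − 100 + 5 = 29090/3.
Adding: ||u||_{H^1}^2 = 915385/42 + 29090/3 = 1322645/42.


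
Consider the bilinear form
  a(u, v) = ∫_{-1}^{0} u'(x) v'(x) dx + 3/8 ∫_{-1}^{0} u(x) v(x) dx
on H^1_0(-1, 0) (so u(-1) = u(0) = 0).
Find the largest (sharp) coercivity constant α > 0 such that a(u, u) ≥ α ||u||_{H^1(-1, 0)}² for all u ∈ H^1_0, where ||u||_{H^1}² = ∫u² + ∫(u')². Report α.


α = (3/8 + π^2)/(1 + π^2)

Coercivity of a(·,·) on H^1_0(-1, 0) means a(u, u) ≥ α ||u||_{H^1}² for every u ∈ H^1_0.
The interval has length L = 1, and Poincaré/coercivity depend only on L. Here a(u, u) = ∫(u')² + (3/8)·∫u².
Here 0 < c = 3/8 < 1. The condition a(u,u) ≥ α||u||_{H^1}² reads (1−α)∫(u')² ≥ (α−c)∫u². Any admissible α is ≤ 1 (rapidly oscillating u have ∫u²/∫(u')² → 0), and α = 1 would force 0 ≥ (1−c)∫u², impossible since c < 1; so 1−α > 0. By the sharp Poincaré inequality on H^1_0 of an interval of length L, ∫(u')² ≥ (π/L)²∫u² with equality for the first sine mode sin(π(x−x₀)/L) (x₀ the left endpoint), so the inequality holds for all u iff (1−α)(π/L)² ≥ α − c, i.e. α ≤ ((π/L)² + c)/((π/L)² + 1) = (1 + c(L/π)²)/(1 + (L/π)²). With (π/L)² = π^2 and c = 3/8, the largest admissible constant is α = ((π/L)² + c)/((π/L)² + 1).
Simplifying, α = (3/8 + π^2)/(1 + π^2).


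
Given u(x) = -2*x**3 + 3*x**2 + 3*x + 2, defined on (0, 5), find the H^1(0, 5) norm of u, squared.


||u||_{H^1}^2 = 362185/14

The H^1 norm (squared) on an interval (0, L) is
  ||u||_{H^1}^2 = ∫_0^L u(x)^2 dx + ∫_0^L u'(x)^2 dx.
Compute u'(x) = -6*x**2 + 6*x + 3.
Then u(x)^2 = 4*x**6 - 12*x**5 - 3*x**4 + 10*x**3 + 21*x**2 + 12*x + 4 and u'(x)^2 = 36*x**4 - 72*x**3 + 36*x + 9.
Integrate each monomial from 0 to 5 using ∫_0^5 c·x^n dx = c·5^(n+1)/(n+1):
  ∫_0^5 u(x)^2 dx = ∫_0^5 (4*x^6 - 12*x^5 - 3*x^4 + 10*x^3 + 21*x^2 + 12*x + 4) dx. Term by term:
    ∫_0^5 4*x^6 dx = 312500/7;  ∫_0^5 -12*x^5 dx = -31250;  ∫_0^5 -3*x^4 dx = -1875;
    ∫_0^5 10*x^3 dx = 3125/2;  ∫_0^5 21*x^2 dx = 875;  ∫_0^5 12*x dx = 150;
    ∫_0^5 4 dx = 20.
  Sum: 312500/7 − 31250 − 1875 + 3125/2 + 875 + 150 + 20 = 197755/14.
  ∫_0^5 u'(x)^2 dx = ∫_0^5 (36*x^4 - 72*x^3 + 36*x + 9) dx. Term by term:
    ∫_0^5 36*x^4 dx = 22500;  ∫_0^5 -72*x^3 dx = -11250;  ∫_0^5 36*x dx = 450;
    ∫_0^5 9 dx = 45.
  Sum: 22500 − 11250 + 450 + 45 = 11745.
Adding: ||u||_{H^1}^2 = 197755/14 + 11745 = 362185/14.


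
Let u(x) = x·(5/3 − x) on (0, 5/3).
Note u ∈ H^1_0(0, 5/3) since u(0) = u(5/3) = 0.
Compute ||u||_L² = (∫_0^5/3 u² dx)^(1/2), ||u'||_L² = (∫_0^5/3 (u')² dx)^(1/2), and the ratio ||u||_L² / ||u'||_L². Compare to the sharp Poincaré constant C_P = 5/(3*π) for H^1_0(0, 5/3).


||u||_L² / ||u'||_L² = sqrt(10)/6 < C_P = 5/(3*π).

u(x) = x·(5/3 − x), so u'(x) = 5/3 - 2*x.
u(x) = x·(5/3 − x) vanishes at x = 0 and x = 5/3, so u ∈ H^1_0(0, 5/3). Differentiate via the product rule and integrate the resulting polynomials term by term.
  ∫_0^5/3 u² dx = ∫_0^5/3 (x^4 - 10*x^3/3 + 25*x^2/9) dx. Term by term:
    ∫_0^5/3 x^4 dx = 625/243;  ∫_0^5/3 -10*x^3/3 dx = -3125/486;  ∫_0^5/3 25*x^2/9 dx = 3125/729.
  Sum: 625/243 − 3125/486 + 3125/729 = 625/1458.
  ∫_0^5/3 (u')² dx = ∫_0^5/3 (4*x^2 - 20*x/3 + 25/9) dx. Term by term:
    ∫_0^5/3 4*x^2 dx = 500/81;  ∫_0^5/3 -20*x/3 dx = -250/27;  ∫_0^5/3 25/9 dx = 125/27.
  Sum: 500/81 − 250/27 + 125/27 = 125/81.
∫_0^5/3 u² dx = 625/1458, so ||u||_L² = 25*sqrt(2)/54.
∫_0^5/3 (u')² dx = 125/81, so ||u'||_L² = 5*sqrt(5)/9.
Ratio ||u||_L² / ||u'||_L² = sqrt(10)/6.
Sharp Poincaré constant on H^1_0(0, 5/3) is C_P = L/π = 5/(3*π), achieved by sin(3*π/5·x).
A polynomial bump cannot attain the sharp Poincaré constant (only the first sine eigenfunction does), so the ratio is strictly less than C_P, consistent with ||u||_L² ≤ C_P ||u'||_L².


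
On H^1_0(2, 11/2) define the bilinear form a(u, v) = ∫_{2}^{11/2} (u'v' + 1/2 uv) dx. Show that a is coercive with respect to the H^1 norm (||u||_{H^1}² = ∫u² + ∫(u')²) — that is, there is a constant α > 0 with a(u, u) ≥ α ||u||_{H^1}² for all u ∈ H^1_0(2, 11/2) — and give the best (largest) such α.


α = (49 + 8*π^2)/(2*(4*π^2 + 49))

Coercivity of a(·,·) on H^1_0(2, 11/2) means a(u, u) ≥ α ||u||_{H^1}² for every u ∈ H^1_0.
The interval has length L = 7/2, and Poincaré/coercivity depend only on L. Here a(u, u) = ∫(u')² + (1/2)·∫u².
Here 0 < c = 1/2 < 1. The condition a(u,u) ≥ α||u||_{H^1}² reads (1−α)∫(u')² ≥ (α−c)∫u². Any admissible α is ≤ 1 (rapidly oscillating u have ∫u²/∫(u')² → 0), and α = 1 would force 0 ≥ (1−c)∫u², impossible since c < 1; so 1−α > 0. By the sharp Poincaré inequality on H^1_0 of an interval of length L, ∫(u')² ≥ (π/L)²∫u² with equality for the first sine mode sin(π(x−x₀)/L) (x₀ the left endpoint), so the inequality holds for all u iff (1−α)(π/L)² ≥ α − c, i.e. α ≤ ((π/L)² + c)/((π/L)² + 1) = (1 + c(L/π)²)/(1 + (L/π)²). With (π/L)² = 4*π^2/49 and c = 1/2, the largest admissible constant is α = ((π/L)² + c)/((π/L)² + 1).
Simplifying, α = (49 + 8*π^2)/(2*(4*π^2 + 49)).


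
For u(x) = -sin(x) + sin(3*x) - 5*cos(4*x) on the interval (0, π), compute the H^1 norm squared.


||u||_{H^1(0,π)}^2 = 2584/21 + 437*π/2

u'(x) = 20*sin(4*x) - cos(x) + 3*cos(3*x).
Expand u² and (u')² and integrate term by term on (0, π), using: for integers n ≥ 1, ∫_0^π sin²(nx) dx = ∫_0^π cos²(nx) dx = π/2; for n ≠ n', ∫_0^π sin(nx)sin(n'x) dx = ∫_0^π cos(nx)cos(n'x) dx = 0; and by product-to-sum, ∫_0^π sin(nx)cos(n'x) dx = ½∫_0^π [sin((n+n')x) + sin((n−n')x)] dx, which is 0 when n+n' is even and 2n/(n²−n'²) when n+n' is odd (it need not vanish on (0, π)).
  u² squared terms: (-1)²·∫sin(x)² dx = 1·π/2 = π/2;  (-5)²·∫cos(4x)² dx = 25·π/2 = 25*π/2;  (1)²·∫sin(3x)² dx = 1·π/2 = π/2.
  u² cross terms: 2·(-1)·(-5)·∫sin(x)·cos(4x) dx = 10·(-2/15) = -4/3;  2·(-1)·(1)·∫sin(x)·sin(3x) dx = -2·(0) = 0;  2·(-5)·(1)·∫cos(4x)·sin(3x) dx = -10·(-6/7) = 60/7.
  So ∫_0^π u² dx = π/2 + 25*π/2 + π/2 − 4/3 + 0 + 60/7 = 152/21 + 27*π/2.
  (u')² squared terms: (-1)²·∫cos(x)² dx = 1·π/2 = π/2;  (3)²·∫cos(3x)² dx = 9·π/2 = 9*π/2;  (20)²·∫sin(4x)² dx = 400·π/2 = 200*π.
  (u')² cross terms: 2·(-1)·(3)·∫cos(x)·cos(3x) dx = -6·(0) = 0;  2·(-1)·(20)·∫cos(x)·sin(4x) dx = -40·(8/15) = -64/3;  2·(3)·(20)·∫cos(3x)·sin(4x) dx = 120·(8/7) = 960/7.
  So ∫_0^π (u')² dx = π/2 + 9*π/2 + 200*π + 0 − 64/3 + 960/7 = 2432/21 + 205*π.
||u||_{H^1}^2 = (152/21 + 27*π/2) + (2432/21 + 205*π) = 2584/21 + 437*π/2.


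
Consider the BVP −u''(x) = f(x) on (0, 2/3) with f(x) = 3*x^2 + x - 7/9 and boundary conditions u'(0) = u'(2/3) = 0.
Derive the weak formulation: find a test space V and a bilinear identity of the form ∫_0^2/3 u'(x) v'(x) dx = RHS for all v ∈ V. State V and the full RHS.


V = H^1(0, 2/3) (no boundary constraint on v; u is determined up to an additive constant); weak form: ∫_0^2/3 u'v' dx = ∫_0^2/3 (3*x^2 + x - 7/9) v dx for all v ∈ V.

Multiply both sides by a test function v and integrate from 0 to 2/3:
  ∫_0^2/3 −u''(x) v(x) dx = ∫_0^2/3 f(x) v(x) dx.
Integrate the LHS by parts once:
  ∫_0^2/3 −u'' v dx = −[u'(x) v(x)]_0^2/3 + ∫_0^2/3 u'(x) v'(x) dx.
Thus ∫_0^2/3 u'(x) v'(x) dx = ∫_0^2/3 f(x) v(x) dx + [u'(x) v(x)]_0^2/3.
Choose V so that boundary terms are either known or forced to vanish.
u has homogeneous Neumann: u'(0) = u'(2/3) = 0. So [u' v]_0^2/3 = 0·v(2/3) − 0·v(0) = 0 for any v; take V = H^1(0, 2/3).
Weak formulation: find u (satisfying any essential BC) such that ∫_0^2/3 u'(x) v'(x) dx = ∫_0^2/3 f v dx for all v ∈ V (homogeneous Neumann, so boundary terms vanish).
Substituting f(x) = 3*x^2 + x - 7/9, the right-hand side is ∫_0^2/3 (3*x^2 + x - 7/9) v dx.
Compatibility check (pure Neumann): taking v ≡ 1 ∈ V gives 0 = ∫_0^2/3 f dx + (0) − (0), i.e. ∫_0^2/3 f dx must equal u'(0) − u'(2/3) = 0. Indeed ∫_0^2/3 (3*x^2 + x - 7/9) dx = 0, so the data are compatible. The solution is then unique only up to an additive constant (fix it e.g. by requiring ∫_0^2/3 u dx = 0).


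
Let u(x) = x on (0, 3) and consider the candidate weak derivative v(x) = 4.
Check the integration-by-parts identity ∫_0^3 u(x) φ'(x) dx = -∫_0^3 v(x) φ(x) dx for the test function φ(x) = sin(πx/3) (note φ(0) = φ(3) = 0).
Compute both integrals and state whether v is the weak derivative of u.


LHS = -6/π, RHS = -24/π. No, v is not the weak derivative of u.

u(x) = x, classical derivative u'(x) = 1.
φ(x) = sin(πx/3), so φ'(x) = π*cos(π*x/3)/3.
Note φ(0) = φ(3) = 0, so the boundary term u·φ vanishes.
LHS = ∫_0^3 u(x) φ'(x) dx = ∫_0^3 (π*x*cos(π*x/3)/3) dx. Term by term:
  ∫_0^3 π*x*cos(π*x/3)/3 dx = -6/π.
So LHS = -6/π.
∫_0^3 v(x) φ(x) dx = ∫_0^3 (4*sin(π*x/3)) dx. Term by term:
  ∫_0^3 4*sin(π*x/3) dx = 24/π.
So RHS = -∫_0^3 v(x) φ(x) dx = -24/π.
LHS − RHS = 18/π ≠ 0, so the identity fails.
(For a valid weak derivative the identity must hold for EVERY test function, in particular this one. The failure shows v is NOT the weak derivative of u.)
Correct weak derivative would be u'(x) = 1.


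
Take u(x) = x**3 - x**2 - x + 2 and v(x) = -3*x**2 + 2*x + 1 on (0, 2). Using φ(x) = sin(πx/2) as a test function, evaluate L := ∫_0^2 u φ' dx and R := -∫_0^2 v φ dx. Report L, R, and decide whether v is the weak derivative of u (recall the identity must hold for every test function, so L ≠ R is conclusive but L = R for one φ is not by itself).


LHS = -12/π + 96/π^3, RHS = -96/π^3 + 12/π. No, v is not the weak derivative of u.

u(x) = x**3 - x**2 - x + 2, classical derivative u'(x) = 3*x**2 - 2*x - 1.
φ(x) = sin(πx/2), so φ'(x) = π*cos(π*x/2)/2.
Note φ(0) = φ(2) = 0, so the boundary term u·φ vanishes.
LHS = ∫_0^2 u(x) φ'(x) dx = ∫_0^2 (π*x^3*cos(π*x/2)/2 - π*x^2*cos(π*x/2)/2 - π*x*cos(π*x/2)/2 + π*cos(π*x/2)) dx. Term by term:
  ∫_0^2 π*cos(π*x/2) dx = 0;  ∫_0^2 π*x^3*cos(π*x/2)/2 dx = -24/π + 96/π^3;  ∫_0^2 -π*x*cos(π*x/2)/2 dx = 4/π;
  ∫_0^2 -π*x^2*cos(π*x/2)/2 dx = 8/π.
Sum: 0 + -24/π + 96/π^3 + 4/π + 8/π = -12/π + 96/π^3.
So LHS = -12/π + 96/π^3.
∫_0^2 v(x) φ(x) dx = ∫_0^2 (-3*x^2*sin(π*x/2) + 2*x*sin(π*x/2) + sin(π*x/2)) dx. Term by term:
  ∫_0^2 -3*x^2*sin(π*x/2) dx = -24/π + 96/π^3;  ∫_0^2 2*x*sin(π*x/2) dx = 8/π;  ∫_0^2 sin(π*x/2) dx = 4/π.
Sum: -24/π + 96/π^3 + 8/π + 4/π = -12/π + 96/π^3.
So RHS = -∫_0^2 v(x) φ(x) dx = -96/π^3 + 12/π.
LHS − RHS = -24/π + 192/π^3 ≠ 0, so the identity fails.
(For a valid weak derivative the identity must hold for EVERY test function, in particular this one. The failure shows v is NOT the weak derivative of u.)
Correct weak derivative would be u'(x) = 3*x**2 - 2*x - 1.


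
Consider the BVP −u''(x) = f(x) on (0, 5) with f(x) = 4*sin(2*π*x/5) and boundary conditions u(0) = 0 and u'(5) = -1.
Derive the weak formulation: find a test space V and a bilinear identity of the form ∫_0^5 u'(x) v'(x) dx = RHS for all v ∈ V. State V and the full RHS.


V = {v ∈ H^1(0, 5) : v(0) = 0} (test functions vanish at x = 0 where u is specified); weak form: ∫_0^5 u'v' dx = ∫_0^5 (4*sin(2*π*x/5)) v dx − v(5) for all v ∈ V.

Multiply both sides by a test function v and integrate from 0 to 5:
  ∫_0^5 −u''(x) v(x) dx = ∫_0^5 f(x) v(x) dx.
Integrate the LHS by parts once:
  ∫_0^5 −u'' v dx = −[u'(x) v(x)]_0^5 + ∫_0^5 u'(x) v'(x) dx.
Thus ∫_0^5 u'(x) v'(x) dx = ∫_0^5 f(x) v(x) dx + [u'(x) v(x)]_0^5.
Choose V so that boundary terms are either known or forced to vanish.
Mixed BC: u(0) = 0 (Dirichlet) and u'(5) = -1 (Neumann). Define V = {v ∈ H^1(0, 5) : v(0) = 0}. Then [u' v]_0^5 = u'(5)·v(5) − u'(0)·0 = − v(5).
Weak formulation: find u (satisfying any essential BC) such that ∫_0^5 u'(x) v'(x) dx = ∫_0^5 f v dx − v(5) for all v ∈ V (Dirichlet at 0 absorbed into V; Neumann datum at x = 5 contributes the boundary term).
Substituting f(x) = 4*sin(2*π*x/5), the right-hand side is ∫_0^5 (4*sin(2*π*x/5)) v dx − v(5).


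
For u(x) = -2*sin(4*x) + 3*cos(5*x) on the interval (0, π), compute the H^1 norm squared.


||u||_{H^1(0,π)}^2 = 832/3 + 151*π

u'(x) = -15*sin(5*x) - 8*cos(4*x).
Expand u² and (u')² and integrate term by term on (0, π), using: for integers n ≥ 1, ∫_0^π sin²(nx) dx = ∫_0^π cos²(nx) dx = π/2; for n ≠ n', ∫_0^π sin(nx)sin(n'x) dx = ∫_0^π cos(nx)cos(n'x) dx = 0; and by product-to-sum, ∫_0^π sin(nx)cos(n'x) dx = ½∫_0^π [sin((n+n')x) + sin((n−n')x)] dx, which is 0 when n+n' is even and 2n/(n²−n'²) when n+n' is odd (it need not vanish on (0, π)).
  u² squared terms: (-2)²·∫sin(4x)² dx = 4·π/2 = 2*π;  (3)²·∫cos(5x)² dx = 9·π/2 = 9*π/2.
  u² cross terms: 2·(-2)·(3)·∫sin(4x)·cos(5x) dx = -12·(-8/9) = 32/3.
  So ∫_0^π u² dx = 2*π + 9*π/2 + 32/3 = 32/3 + 13*π/2.
  (u')² squared terms: (-15)²·∫sin(5x)² dx = 225·π/2 = 225*π/2;  (-8)²·∫cos(4x)² dx = 64·π/2 = 32*π.
  (u')² cross terms: 2·(-15)·(-8)·∫sin(5x)·cos(4x) dx = 240·(10/9) = 800/3.
  So ∫_0^π (u')² dx = 225*π/2 + 32*π + 800/3 = 800/3 + 289*π/2.
||u||_{H^1}^2 = (32/3 + 13*π/2) + (800/3 + 289*π/2) = 832/3 + 151*π.


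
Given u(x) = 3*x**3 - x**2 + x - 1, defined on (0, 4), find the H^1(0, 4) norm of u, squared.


||u||_{H^1}^2 = 3430232/105

The H^1 norm (squared) on an interval (0, L) is
  ||u||_{H^1}^2 = ∫_0^L u(x)^2 dx + ∫_0^L u'(x)^2 dx.
Compute u'(x) = 9*x**2 - 2*x + 1.
Then u(x)^2 = 9*x**6 - 6*x**5 + 7*x**4 - 8*x**3 + 3*x**2 - 2*x + 1 and u'(x)^2 = 81*x**4 - 36*x**3 + 22*x**2 - 4*x + 1.
Integrate each monomial from 0 to 4 using ∫_0^4 c·x^n dx = c·4^(n+1)/(n+1):
  ∫_0^4 u(x)^2 dx = ∫_0^4 (9*x^6 - 6*x^5 + 7*x^4 - 8*x^3 + 3*x^2 - 2*x + 1) dx. Term by term:
    ∫_0^4 9*x^6 dx = 147456/7;  ∫_0^4 -6*x^5 dx = -4096;  ∫_0^4 7*x^4 dx = 7168/5;
    ∫_0^4 -8*x^3 dx = -512;  ∫_0^4 3*x^2 dx = 64;  ∫_0^4 -2*x dx = -16;
    ∫_0^4 1 dx = 4.
  Sum: 147456/7 − 4096 + 7168/5 − 512 + 64 − 16 + 4 = 627996/35.
  ∫_0^4 u'(x)^2 dx = ∫_0^4 (81*x^4 - 36*x^3 + 22*x^2 - 4*x + 1) dx. Term by term:
    ∫_0^4 81*x^4 dx = 82944/5;  ∫_0^4 -36*x^3 dx = -2304;  ∫_0^4 22*x^2 dx = 1408/3;
    ∫_0^4 -4*x dx = -32;  ∫_0^4 1 dx = 4.
  Sum: 82944/5 − 2304 + 1408/3 − 32 + 4 = 220892/15.
Adding: ||u||_{H^1}^2 = 627996/35 + 220892/15 = 3430232/105.


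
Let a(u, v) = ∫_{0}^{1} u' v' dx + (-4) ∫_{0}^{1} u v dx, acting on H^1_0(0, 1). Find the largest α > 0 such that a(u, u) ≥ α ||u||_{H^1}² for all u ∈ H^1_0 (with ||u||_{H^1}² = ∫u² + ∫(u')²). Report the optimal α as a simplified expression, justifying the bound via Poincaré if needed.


α = (-4 + π^2)/(1 + π^2)

Coercivity of a(·,·) on H^1_0(0, 1) means a(u, u) ≥ α ||u||_{H^1}² for every u ∈ H^1_0.
The interval has length L = 1, and Poincaré/coercivity depend only on L. Here a(u, u) = ∫(u')² + (-4)·∫u².
Here c = -4 < 0 with |c| < (π/L)² = π^2, so coercivity still holds. The condition a(u,u) ≥ α||u||_{H^1}² reads (1−α)∫(u')² ≥ (α−c)∫u². Any admissible α is ≤ 1 (rapidly oscillating u have ∫u²/∫(u')² → 0), and α = 1 would force 0 ≥ (1−c)∫u², impossible since c < 1; so 1−α > 0. By the sharp Poincaré inequality on H^1_0 of an interval of length L, ∫(u')² ≥ (π/L)²∫u² with equality for the first sine mode sin(π(x−x₀)/L) (x₀ the left endpoint), so the inequality holds for all u iff (1−α)(π/L)² ≥ α − c, i.e. α ≤ ((π/L)² + c)/((π/L)² + 1) = (1 + c(L/π)²)/(1 + (L/π)²). (Direct route, valid since c ≤ 0: Poincaré gives c∫u² ≥ c(L/π)²∫(u')², so a(u,u) ≥ (1 + c(L/π)²)∫(u')², while ||u||_{H^1}² ≤ (1 + (L/π)²)∫(u')²; dividing yields the same α.) With (π/L)² = π^2 and c = -4, the largest admissible constant is α = ((π/L)² + c)/((π/L)² + 1).
Simplifying, α = (-4 + π^2)/(1 + π^2).


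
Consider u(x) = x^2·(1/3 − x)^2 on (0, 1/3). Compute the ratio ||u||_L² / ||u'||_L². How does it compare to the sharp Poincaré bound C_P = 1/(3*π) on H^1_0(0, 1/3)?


||u||_L² / ||u'||_L² = sqrt(3)/18 < C_P = 1/(3*π).

u(x) = x^2·(1/3 − x)^2, so u'(x) = 2*x*(3*x - 1)*(6*x - 1)/9.
u(x) = x^2·(1/3 − x)^2 vanishes at x = 0 and x = 1/3, so u ∈ H^1_0(0, 1/3). Differentiate via the product rule and integrate the resulting polynomials term by term.
  ∫_0^1/3 u² dx = ∫_0^1/3 (x^8 - 4*x^7/3 + 2*x^6/3 - 4*x^5/27 + x^4/81) dx. Term by term:
    ∫_0^1/3 x^8 dx = 1/177147;  ∫_0^1/3 -4*x^7/3 dx = -1/39366;  ∫_0^1/3 2*x^6/3 dx = 2/45927;
    ∫_0^1/3 -4*x^5/27 dx = -2/59049;  ∫_0^1/3 x^4/81 dx = 1/98415.
  Sum: 1/177147 − 1/39366 + 2/45927 − 2/59049 + 1/98415 = 1/12400290.
  ∫_0^1/3 (u')² dx = ∫_0^1/3 (16*x^6 - 16*x^5 + 52*x^4/9 - 8*x^3/9 + 4*x^2/81) dx. Term by term:
    ∫_0^1/3 16*x^6 dx = 16/15309;  ∫_0^1/3 -16*x^5 dx = -8/2187;  ∫_0^1/3 52*x^4/9 dx = 52/10935;
    ∫_0^1/3 -8*x^3/9 dx = -2/729;  ∫_0^1/3 4*x^2/81 dx = 4/6561.
  Sum: 16/15309 − 8/2187 + 52/10935 − 2/729 + 4/6561 = 2/229635.
∫_0^1/3 u² dx = 1/12400290, so ||u||_L² = sqrt(210)/51030.
∫_0^1/3 (u')² dx = 2/229635, so ||u'||_L² = sqrt(70)/2835.
Ratio ||u||_L² / ||u'||_L² = sqrt(3)/18.
Sharp Poincaré constant on H^1_0(0, 1/3) is C_P = L/π = 1/(3*π), achieved by sin(3*π·x).
A polynomial bump cannot attain the sharp Poincaré constant (only the first sine eigenfunction does), so the ratio is strictly less than C_P, consistent with ||u||_L² ≤ C_P ||u'||_L².


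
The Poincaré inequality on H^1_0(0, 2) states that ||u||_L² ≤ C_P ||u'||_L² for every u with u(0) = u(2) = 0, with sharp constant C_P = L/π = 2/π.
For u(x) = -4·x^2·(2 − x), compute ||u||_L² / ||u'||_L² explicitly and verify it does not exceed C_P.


||u||_L² / ||u'||_L² = sqrt(14)/7 < C_P = 2/π.

u(x) = -4·x^2·(2 − x), so u'(x) = 4*x*(3*x - 4).
u(x) = -4·x^2·(2 − x) vanishes at x = 0 and x = 2, so u ∈ H^1_0(0, 2). Differentiate via the product rule and integrate the resulting polynomials term by term.
  ∫_0^2 u² dx = ∫_0^2 (16*x^6 - 64*x^5 + 64*x^4) dx. Term by term:
    ∫_0^2 16*x^6 dx = 2048/7;  ∫_0^2 -64*x^5 dx = -2048/3;  ∫_0^2 64*x^4 dx = 2048/5.
  Sum: 2048/7 − 2048/3 + 2048/5 = 2048/105.
  ∫_0^2 (u')² dx = ∫_0^2 (144*x^4 - 384*x^3 + 256*x^2) dx. Term by term:
    ∫_0^2 144*x^4 dx = 4608/5;  ∫_0^2 -384*x^3 dx = -1536;  ∫_0^2 256*x^2 dx = 2048/3.
  Sum: 4608/5 − 1536 + 2048/3 = 1024/15.
∫_0^2 u² dx = 2048/105, so ||u||_L² = 32*sqrt(210)/105.
∫_0^2 (u')² dx = 1024/15, so ||u'||_L² = 32*sqrt(15)/15.
Ratio ||u||_L² / ||u'||_L² = sqrt(14)/7.
Sharp Poincaré constant on H^1_0(0, 2) is C_P = L/π = 2/π, achieved by sin(π/2·x).
A polynomial bump cannot attain the sharp Poincaré constant (only the first sine eigenfunction does), so the ratio is strictly less than C_P, consistent with ||u||_L² ≤ C_P ||u'||_L².


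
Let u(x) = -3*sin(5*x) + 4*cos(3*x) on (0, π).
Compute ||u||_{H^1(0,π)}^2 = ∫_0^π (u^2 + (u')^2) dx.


||u||_{H^1(0,π)}^2 = 197*π

u'(x) = -12*sin(3*x) - 15*cos(5*x).
Expand u² and (u')² and integrate term by term on (0, π), using: for integers n ≥ 1, ∫_0^π sin²(nx) dx = ∫_0^π cos²(nx) dx = π/2; for n ≠ n', ∫_0^π sin(nx)sin(n'x) dx = ∫_0^π cos(nx)cos(n'x) dx = 0; and by product-to-sum, ∫_0^π sin(nx)cos(n'x) dx = ½∫_0^π [sin((n+n')x) + sin((n−n')x)] dx, which is 0 when n+n' is even and 2n/(n²−n'²) when n+n' is odd (it need not vanish on (0, π)).
  u² squared terms: (-3)²·∫sin(5x)² dx = 9·π/2 = 9*π/2;  (4)²·∫cos(3x)² dx = 16·π/2 = 8*π.
  u² cross terms: 2·(-3)·(4)·∫sin(5x)·cos(3x) dx = -24·(0) = 0.
  So ∫_0^π u² dx = 9*π/2 + 8*π + 0 = 25*π/2.
  (u')² squared terms: (-15)²·∫cos(5x)² dx = 225·π/2 = 225*π/2;  (-12)²·∫sin(3x)² dx = 144·π/2 = 72*π.
  (u')² cross terms: 2·(-15)·(-12)·∫cos(5x)·sin(3x) dx = 360·(0) = 0.
  So ∫_0^π (u')² dx = 225*π/2 + 72*π + 0 = 369*π/2.
||u||_{H^1}^2 = (25*π/2) + (369*π/2) = 197*π.


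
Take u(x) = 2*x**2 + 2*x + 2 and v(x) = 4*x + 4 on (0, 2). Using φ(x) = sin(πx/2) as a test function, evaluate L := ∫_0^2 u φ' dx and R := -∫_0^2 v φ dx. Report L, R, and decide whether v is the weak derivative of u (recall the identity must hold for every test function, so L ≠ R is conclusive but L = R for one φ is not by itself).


LHS = -24/π, RHS = -32/π. No, v is not the weak derivative of u.

u(x) = 2*x**2 + 2*x + 2, classical derivative u'(x) = 4*x + 2.
φ(x) = sin(πx/2), so φ'(x) = π*cos(π*x/2)/2.
Note φ(0) = φ(2) = 0, so the boundary term u·φ vanishes.
LHS = ∫_0^2 u(x) φ'(x) dx = ∫_0^2 (π*x^2*cos(π*x/2) + π*x*cos(π*x/2) + π*cos(π*x/2)) dx. Term by term:
  ∫_0^2 π*cos(π*x/2) dx = 0;  ∫_0^2 π*x*cos(π*x/2) dx = -8/π;  ∫_0^2 π*x^2*cos(π*x/2) dx = -16/π.
Sum: 0 − 8/π − 16/π = -24/π.
So LHS = -24/π.
∫_0^2 v(x) φ(x) dx = ∫_0^2 (4*x*sin(π*x/2) + 4*sin(π*x/2)) dx. Term by term:
  ∫_0^2 4*sin(π*x/2) dx = 16/π;  ∫_0^2 4*x*sin(π*x/2) dx = 16/π.
Sum: 16/π + 16/π = 32/π.
So RHS = -∫_0^2 v(x) φ(x) dx = -32/π.
LHS − RHS = 8/π ≠ 0, so the identity fails.
(For a valid weak derivative the identity must hold for EVERY test function, in particular this one. The failure shows v is NOT the weak derivative of u.)
Correct weak derivative would be u'(x) = 4*x + 2.


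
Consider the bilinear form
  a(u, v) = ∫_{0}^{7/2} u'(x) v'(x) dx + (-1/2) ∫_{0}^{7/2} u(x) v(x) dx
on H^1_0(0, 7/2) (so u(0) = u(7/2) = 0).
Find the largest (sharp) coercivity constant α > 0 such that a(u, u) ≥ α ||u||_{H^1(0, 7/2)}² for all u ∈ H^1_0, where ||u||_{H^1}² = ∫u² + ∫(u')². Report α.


α = (-49 + 8*π^2)/(2*(4*π^2 + 49))

Coercivity of a(·,·) on H^1_0(0, 7/2) means a(u, u) ≥ α ||u||_{H^1}² for every u ∈ H^1_0.
The interval has length L = 7/2, and Poincaré/coercivity depend only on L. Here a(u, u) = ∫(u')² + (-1/2)·∫u².
Here c = -1/2 < 0 with |c| < (π/L)² = 4*π^2/49, so coercivity still holds. The condition a(u,u) ≥ α||u||_{H^1}² reads (1−α)∫(u')² ≥ (α−c)∫u². Any admissible α is ≤ 1 (rapidly oscillating u have ∫u²/∫(u')² → 0), and α = 1 would force 0 ≥ (1−c)∫u², impossible since c < 1; so 1−α > 0. By the sharp Poincaré inequality on H^1_0 of an interval of length L, ∫(u')² ≥ (π/L)²∫u² with equality for the first sine mode sin(π(x−x₀)/L) (x₀ the left endpoint), so the inequality holds for all u iff (1−α)(π/L)² ≥ α − c, i.e. α ≤ ((π/L)² + c)/((π/L)² + 1) = (1 + c(L/π)²)/(1 + (L/π)²). (Direct route, valid since c ≤ 0: Poincaré gives c∫u² ≥ c(L/π)²∫(u')², so a(u,u) ≥ (1 + c(L/π)²)∫(u')², while ||u||_{H^1}² ≤ (1 + (L/π)²)∫(u')²; dividing yields the same α.) With (π/L)² = 4*π^2/49 and c = -1/2, the largest admissible constant is α = ((π/L)² + c)/((π/L)² + 1).
Simplifying, α = (-49 + 8*π^2)/(2*(4*π^2 + 49)).


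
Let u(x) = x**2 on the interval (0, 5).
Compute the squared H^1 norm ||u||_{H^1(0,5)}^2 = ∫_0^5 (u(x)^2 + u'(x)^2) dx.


||u||_{H^1}^2 = 2375/3

The H^1 norm (squared) on an interval (0, L) is
  ||u||_{H^1}^2 = ∫_0^L u(x)^2 dx + ∫_0^L u'(x)^2 dx.
Compute u'(x) = 2*x.
Then u(x)^2 = x**4 and u'(x)^2 = 4*x**2.
Integrate each monomial from 0 to 5 using ∫_0^5 c·x^n dx = c·5^(n+1)/(n+1):
  ∫_0^5 u(x)^2 dx = ∫_0^5 (x^4) dx. Term by term:
    ∫_0^5 x^4 dx = 625.
  ∫_0^5 u'(x)^2 dx = ∫_0^5 (4*x^2) dx. Term by term:
    ∫_0^5 4*x^2 dx = 500/3.
Adding: ||u||_{H^1}^2 = 625 + 500/3 = 2375/3.


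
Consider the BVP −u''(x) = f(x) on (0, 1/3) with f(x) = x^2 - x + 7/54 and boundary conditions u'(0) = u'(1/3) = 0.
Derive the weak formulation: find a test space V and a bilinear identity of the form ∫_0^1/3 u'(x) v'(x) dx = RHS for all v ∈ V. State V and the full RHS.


V = H^1(0, 1/3) (no boundary constraint on v; u is determined up to an additive constant); weak form: ∫_0^1/3 u'v' dx = ∫_0^1/3 (x^2 - x + 7/54) v dx for all v ∈ V.

Multiply both sides by a test function v and integrate from 0 to 1/3:
  ∫_0^1/3 −u''(x) v(x) dx = ∫_0^1/3 f(x) v(x) dx.
Integrate the LHS by parts once:
  ∫_0^1/3 −u'' v dx = −[u'(x) v(x)]_0^1/3 + ∫_0^1/3 u'(x) v'(x) dx.
Thus ∫_0^1/3 u'(x) v'(x) dx = ∫_0^1/3 f(x) v(x) dx + [u'(x) v(x)]_0^1/3.
Choose V so that boundary terms are either known or forced to vanish.
u has homogeneous Neumann: u'(0) = u'(1/3) = 0. So [u' v]_0^1/3 = 0·v(1/3) − 0·v(0) = 0 for any v; take V = H^1(0, 1/3).
Weak formulation: find u (satisfying any essential BC) such that ∫_0^1/3 u'(x) v'(x) dx = ∫_0^1/3 f v dx for all v ∈ V (homogeneous Neumann, so boundary terms vanish).
Substituting f(x) = x^2 - x + 7/54, the right-hand side is ∫_0^1/3 (x^2 - x + 7/54) v dx.
Compatibility check (pure Neumann): taking v ≡ 1 ∈ V gives 0 = ∫_0^1/3 f dx + (0) − (0), i.e. ∫_0^1/3 f dx must equal u'(0) − u'(1/3) = 0. Indeed ∫_0^1/3 (x^2 - x + 7/54) dx = 0, so the data are compatible. The solution is then unique only up to an additive constant (fix it e.g. by requiring ∫_0^1/3 u dx = 0).


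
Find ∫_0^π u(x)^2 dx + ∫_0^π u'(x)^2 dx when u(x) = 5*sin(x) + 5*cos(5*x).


||u||_{H^1(0,π)}^2 = 350*π

u'(x) = -25*sin(5*x) + 5*cos(x).
Expand u² and (u')² and integrate term by term on (0, π), using: for integers n ≥ 1, ∫_0^π sin²(nx) dx = ∫_0^π cos²(nx) dx = π/2; for n ≠ n', ∫_0^π sin(nx)sin(n'x) dx = ∫_0^π cos(nx)cos(n'x) dx = 0; and by product-to-sum, ∫_0^π sin(nx)cos(n'x) dx = ½∫_0^π [sin((n+n')x) + sin((n−n')x)] dx, which is 0 when n+n' is even and 2n/(n²−n'²) when n+n' is odd (it need not vanish on (0, π)).
  u² squared terms: (5)²·∫cos(5x)² dx = 25·π/2 = 25*π/2;  (5)²·∫sin(x)² dx = 25·π/2 = 25*π/2.
  u² cross terms: 2·(5)·(5)·∫cos(5x)·sin(x) dx = 50·(0) = 0.
  So ∫_0^π u² dx = 25*π/2 + 25*π/2 + 0 = 25*π.
  (u')² squared terms: (-25)²·∫sin(5x)² dx = 625·π/2 = 625*π/2;  (5)²·∫cos(x)² dx = 25·π/2 = 25*π/2.
  (u')² cross terms: 2·(-25)·(5)·∫sin(5x)·cos(x) dx = -250·(0) = 0.
  So ∫_0^π (u')² dx = 625*π/2 + 25*π/2 + 0 = 325*π.
||u||_{H^1}^2 = (25*π) + (325*π) = 350*π.
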